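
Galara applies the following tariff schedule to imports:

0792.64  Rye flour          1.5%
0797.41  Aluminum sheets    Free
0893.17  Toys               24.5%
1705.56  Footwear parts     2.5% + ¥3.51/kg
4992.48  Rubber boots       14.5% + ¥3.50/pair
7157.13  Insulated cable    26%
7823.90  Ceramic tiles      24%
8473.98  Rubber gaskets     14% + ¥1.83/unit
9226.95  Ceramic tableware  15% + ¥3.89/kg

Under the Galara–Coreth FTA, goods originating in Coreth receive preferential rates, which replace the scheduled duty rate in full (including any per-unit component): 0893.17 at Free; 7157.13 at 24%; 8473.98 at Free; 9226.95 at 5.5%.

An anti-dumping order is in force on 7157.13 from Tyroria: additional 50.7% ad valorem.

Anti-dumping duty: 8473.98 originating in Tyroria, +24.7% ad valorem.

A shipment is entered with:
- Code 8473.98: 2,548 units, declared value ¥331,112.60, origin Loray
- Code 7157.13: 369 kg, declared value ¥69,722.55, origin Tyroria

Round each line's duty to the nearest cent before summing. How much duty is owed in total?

¥104,495.80

Line 1 (8473.98, Loray, 2,548 units, ¥331,112.60):
Base rate for 8473.98 is 14% + ¥1.83/unit.
8473.98 has an FTA preferential rate, but origin Loray is not Coreth; base rate stands.
The additional-duty order on 8473.98 targets Tyroria, not Loray; it does not apply.
Duty = ¥331,112.60 × 14% + 2,548 × ¥1.83 = ¥51,018.60.
Line 2 (7157.13, Tyroria, 369 kg, ¥69,722.55):
Base rate for 7157.13 is 26%.
7157.13 has an FTA preferential rate, but origin Tyroria is not Coreth; base rate stands.
Additional duty on 7157.13 from Tyroria: +50.7%. Applied ad valorem rate: 26% + 50.7% = 76.7%.
Duty = ¥69,722.55 × 76.7% = ¥53,477.20.
Total = ¥51,018.60 + ¥53,477.20 = ¥104,495.80.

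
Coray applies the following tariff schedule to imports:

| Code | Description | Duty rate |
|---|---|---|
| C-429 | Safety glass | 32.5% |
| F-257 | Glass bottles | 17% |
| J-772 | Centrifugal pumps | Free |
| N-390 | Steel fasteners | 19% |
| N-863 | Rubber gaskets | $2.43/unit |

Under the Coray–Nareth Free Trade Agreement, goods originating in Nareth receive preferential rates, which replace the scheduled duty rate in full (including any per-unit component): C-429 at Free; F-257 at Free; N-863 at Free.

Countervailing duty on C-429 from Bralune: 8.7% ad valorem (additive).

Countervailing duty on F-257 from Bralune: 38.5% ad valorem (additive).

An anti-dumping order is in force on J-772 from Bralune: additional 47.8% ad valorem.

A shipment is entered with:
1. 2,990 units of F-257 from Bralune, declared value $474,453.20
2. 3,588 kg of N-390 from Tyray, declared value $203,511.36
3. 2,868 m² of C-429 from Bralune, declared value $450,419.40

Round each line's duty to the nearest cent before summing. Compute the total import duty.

$487,561.48

Line 1 (F-257, Bralune, 2,990 units, $474,453.20):
Base rate for F-257 is 17%.
F-257 has an FTA preferential rate, but origin Bralune is not Nareth; base rate stands.
Additional duty on F-257 from Bralune: +38.5%. Applied ad valorem rate: 17% + 38.5% = 55.5%.
Duty = $474,453.20 × 55.5% = $263,321.53.
Line 2 (N-390, Tyray, 3,588 kg, $203,511.36):
Base rate for N-390 is 19%.
Duty = $203,511.36 × 19% = $38,667.16.
Line 3 (C-429, Bralune, 2,868 m², $450,419.40):
Base rate for C-429 is 32.5%.
C-429 has an FTA preferential rate, but origin Bralune is not Nareth; base rate stands.
Additional duty on C-429 from Bralune: +8.7%. Applied ad valorem rate: 32.5% + 8.7% = 41.2%.
Duty = $450,419.40 × 41.2% = $185,572.79.
Total = $263,321.53 + $38,667.16 + $185,572.79 = $487,561.48.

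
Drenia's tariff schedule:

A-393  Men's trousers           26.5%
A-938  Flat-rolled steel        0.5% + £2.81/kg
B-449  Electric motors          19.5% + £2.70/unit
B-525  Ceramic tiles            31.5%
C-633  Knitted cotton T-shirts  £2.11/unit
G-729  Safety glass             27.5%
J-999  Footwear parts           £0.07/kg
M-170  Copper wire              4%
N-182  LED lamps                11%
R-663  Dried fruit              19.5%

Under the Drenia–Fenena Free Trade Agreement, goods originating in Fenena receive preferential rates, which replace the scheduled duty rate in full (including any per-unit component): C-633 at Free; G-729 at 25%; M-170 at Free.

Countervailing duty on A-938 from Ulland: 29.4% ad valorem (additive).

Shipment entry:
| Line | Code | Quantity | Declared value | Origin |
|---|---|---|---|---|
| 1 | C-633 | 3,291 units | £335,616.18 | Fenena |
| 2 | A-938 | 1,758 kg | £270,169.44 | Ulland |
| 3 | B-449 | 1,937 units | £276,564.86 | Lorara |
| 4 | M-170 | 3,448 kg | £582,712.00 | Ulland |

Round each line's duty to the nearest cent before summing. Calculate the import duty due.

£168,189.17

Line 1 (C-633, Fenena, 3,291 units, £335,616.18):
Base rate for C-633 is £2.11/unit.
Origin Fenena qualifies under the Drenia–Fenena agreement and C-633 is covered: preferential rate Free applies instead.
Duty = £335,616.18 × 0% = £0.00.
Line 2 (A-938, Ulland, 1,758 kg, £270,169.44):
Base rate for A-938 is 0.5% + £2.81/kg.
Additional duty on A-938 from Ulland: +29.4%. Applied ad valorem rate: 0.5% + 29.4% = 29.9%.
Duty = £270,169.44 × 29.9% + 1,758 × £2.81 = £85,720.64.
Line 3 (B-449, Lorara, 1,937 units, £276,564.86):
Base rate for B-449 is 19.5% + £2.70/unit.
Duty = £276,564.86 × 19.5% + 1,937 × £2.70 = £59,160.05.
Line 4 (M-170, Ulland, 3,448 kg, £582,712.00):
Base rate for M-170 is 4%.
M-170 has an FTA preferential rate, but origin Ulland is not Fenena; base rate stands.
Duty = £582,712.00 × 4% = £23,308.48.
Total = £0.00 + £85,720.64 + £59,160.05 + £23,308.48 = £168,189.17.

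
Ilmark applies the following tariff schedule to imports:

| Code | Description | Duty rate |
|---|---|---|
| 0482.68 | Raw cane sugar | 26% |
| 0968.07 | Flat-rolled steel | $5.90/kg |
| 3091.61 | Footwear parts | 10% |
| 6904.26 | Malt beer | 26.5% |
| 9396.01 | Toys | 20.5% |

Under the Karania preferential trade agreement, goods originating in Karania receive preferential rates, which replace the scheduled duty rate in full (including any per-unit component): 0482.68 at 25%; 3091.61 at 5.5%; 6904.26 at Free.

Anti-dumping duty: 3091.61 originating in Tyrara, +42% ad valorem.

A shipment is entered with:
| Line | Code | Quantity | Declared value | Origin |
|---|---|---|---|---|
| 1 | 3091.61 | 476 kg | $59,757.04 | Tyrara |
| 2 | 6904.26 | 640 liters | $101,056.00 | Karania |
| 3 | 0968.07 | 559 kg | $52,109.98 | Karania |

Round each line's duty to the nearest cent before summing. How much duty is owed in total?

Line 1 (3091.61, Tyrara, 476 kg, $59,757.04):
Base rate for 3091.61 is 10%.
3091.61 has an FTA preferential rate, but origin Tyrara is not Karania; base rate stands.
Additional duty on 3091.61 from Tyrara: +42%. Applied ad valorem rate: 10% + 42% = 52%.
Duty = $59,757.04 × 52% = $31,073.66.
Line 2 (6904.26, Karania, 640 liters, $101,056.00):
Base rate for 6904.26 is 26.5%.
Origin Karania qualifies under the Ilmark–Karania agreement and 6904.26 is covered: preferential rate Free applies instead.
Duty = $101,056.00 × 0% = $0.00.
Line 3 (0968.07, Karania, 559 kg, $52,109.98):
Base rate for 0968.07 is $5.90/kg.
Origin Karania is the FTA partner but 0968.07 is not on the preference list; base rate stands.
Duty = 559 × $5.90 = $3,298.10.
Total = $31,073.66 + $0.00 + $3,298.10 = $34,371.76.

$34,371.76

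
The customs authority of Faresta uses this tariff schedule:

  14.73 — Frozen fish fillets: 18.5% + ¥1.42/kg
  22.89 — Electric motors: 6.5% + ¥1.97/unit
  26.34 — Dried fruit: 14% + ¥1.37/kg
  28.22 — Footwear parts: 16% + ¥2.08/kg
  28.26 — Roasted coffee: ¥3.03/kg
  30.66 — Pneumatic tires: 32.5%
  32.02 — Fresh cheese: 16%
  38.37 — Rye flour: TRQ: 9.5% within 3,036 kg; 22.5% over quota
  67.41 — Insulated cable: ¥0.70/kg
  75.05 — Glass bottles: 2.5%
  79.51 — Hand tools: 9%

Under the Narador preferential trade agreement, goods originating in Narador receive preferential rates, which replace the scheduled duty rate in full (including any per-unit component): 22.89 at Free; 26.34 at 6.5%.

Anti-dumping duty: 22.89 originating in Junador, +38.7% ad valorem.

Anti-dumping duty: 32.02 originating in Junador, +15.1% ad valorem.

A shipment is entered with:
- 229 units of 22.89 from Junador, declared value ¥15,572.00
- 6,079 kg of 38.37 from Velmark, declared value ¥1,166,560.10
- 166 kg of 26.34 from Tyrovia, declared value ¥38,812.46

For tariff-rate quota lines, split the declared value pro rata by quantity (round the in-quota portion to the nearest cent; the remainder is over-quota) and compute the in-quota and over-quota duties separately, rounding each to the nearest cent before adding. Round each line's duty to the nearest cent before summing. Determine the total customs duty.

Line 1 (22.89, Junador, 229 units, ¥15,572.00):
Base rate for 22.89 is 6.5% + ¥1.97/unit.
22.89 has an FTA preferential rate, but origin Junador is not Narador; base rate stands.
Additional duty on 22.89 from Junador: +38.7%. Applied ad valorem rate: 6.5% + 38.7% = 45.2%.
Duty = ¥15,572.00 × 45.2% + 229 × ¥1.97 = ¥7,489.67.
Line 2 (38.37, Velmark, 6,079 kg, ¥1,166,560.10):
Code 38.37 is under a tariff-rate quota (threshold 3,036 kg). In-quota: 3,036 kg at 9.5%; over-quota: 3,043 kg at 22.5%.
Pro-rata value split: in-quota = ¥1,166,560.10 × 3,036/6,079 = ¥582,608.40; over-quota = ¥1,166,560.10 − ¥582,608.40 = ¥583,951.70.
In-quota duty = ¥582,608.40 × 9.5% = ¥55,347.80. Over-quota duty = ¥583,951.70 × 22.5% = ¥131,389.13.
Line duty = ¥55,347.80 + ¥131,389.13 = ¥186,736.93.
Line 3 (26.34, Tyrovia, 166 kg, ¥38,812.46):
Base rate for 26.34 is 14% + ¥1.37/kg.
26.34 has an FTA preferential rate, but origin Tyrovia is not Narador; base rate stands.
Duty = ¥38,812.46 × 14% + 166 × ¥1.37 = ¥5,661.16.
Total = ¥7,489.67 + ¥186,736.93 + ¥5,661.16 = ¥199,887.76.

¥199,887.76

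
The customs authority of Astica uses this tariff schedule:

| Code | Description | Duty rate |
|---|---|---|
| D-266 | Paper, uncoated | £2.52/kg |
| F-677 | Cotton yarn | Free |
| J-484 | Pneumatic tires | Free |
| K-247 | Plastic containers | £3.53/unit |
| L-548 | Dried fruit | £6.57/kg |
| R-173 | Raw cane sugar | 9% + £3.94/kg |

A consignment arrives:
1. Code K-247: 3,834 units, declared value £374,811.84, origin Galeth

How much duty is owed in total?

Line 1 (K-247, Galeth, 3,834 units, £374,811.84):
Base rate for K-247 is £3.53/unit.
Duty = 3,834 × £3.53 = £13,534.02.

£13,534.02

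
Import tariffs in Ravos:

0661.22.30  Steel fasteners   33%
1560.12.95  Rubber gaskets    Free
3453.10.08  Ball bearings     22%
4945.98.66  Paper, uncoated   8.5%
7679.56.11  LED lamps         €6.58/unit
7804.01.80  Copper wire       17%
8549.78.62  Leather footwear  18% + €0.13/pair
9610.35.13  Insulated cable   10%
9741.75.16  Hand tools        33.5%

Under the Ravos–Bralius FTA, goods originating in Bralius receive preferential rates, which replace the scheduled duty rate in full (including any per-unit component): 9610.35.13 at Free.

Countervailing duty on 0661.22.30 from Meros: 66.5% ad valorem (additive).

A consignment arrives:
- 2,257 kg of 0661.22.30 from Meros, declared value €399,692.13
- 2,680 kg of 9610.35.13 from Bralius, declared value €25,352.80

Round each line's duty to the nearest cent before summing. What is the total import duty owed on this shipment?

€397,693.67

Line 1 (0661.22.30, Meros, 2,257 kg, €399,692.13):
Base rate for 0661.22.30 is 33%.
Additional duty on 0661.22.30 from Meros: +66.5%. Applied ad valorem rate: 33% + 66.5% = 99.5%.
Duty = €399,692.13 × 99.5% = €397,693.67.
Line 2 (9610.35.13, Bralius, 2,680 kg, €25,352.80):
Base rate for 9610.35.13 is 10%.
Origin Bralius qualifies under the Ravos–Bralius agreement and 9610.35.13 is covered: preferential rate Free applies instead.
Duty = €25,352.80 × 0% = €0.00.
Total = €397,693.67 + €0.00 = €397,693.67.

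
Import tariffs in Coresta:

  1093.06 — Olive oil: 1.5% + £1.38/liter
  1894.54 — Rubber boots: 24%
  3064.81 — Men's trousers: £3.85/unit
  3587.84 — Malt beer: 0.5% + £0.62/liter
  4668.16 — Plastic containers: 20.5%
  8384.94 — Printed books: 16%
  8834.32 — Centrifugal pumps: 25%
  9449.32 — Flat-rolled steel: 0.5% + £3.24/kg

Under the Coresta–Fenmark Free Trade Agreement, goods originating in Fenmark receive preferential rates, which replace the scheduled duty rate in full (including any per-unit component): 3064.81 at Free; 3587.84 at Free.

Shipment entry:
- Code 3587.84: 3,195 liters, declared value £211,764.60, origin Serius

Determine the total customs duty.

Line 1 (3587.84, Serius, 3,195 liters, £211,764.60):
Base rate for 3587.84 is 0.5% + £0.62/liter.
3587.84 has an FTA preferential rate, but origin Serius is not Fenmark; base rate stands.
Duty = £211,764.60 × 0.5% + 3,195 × £0.62 = £3,039.72.

£3,039.72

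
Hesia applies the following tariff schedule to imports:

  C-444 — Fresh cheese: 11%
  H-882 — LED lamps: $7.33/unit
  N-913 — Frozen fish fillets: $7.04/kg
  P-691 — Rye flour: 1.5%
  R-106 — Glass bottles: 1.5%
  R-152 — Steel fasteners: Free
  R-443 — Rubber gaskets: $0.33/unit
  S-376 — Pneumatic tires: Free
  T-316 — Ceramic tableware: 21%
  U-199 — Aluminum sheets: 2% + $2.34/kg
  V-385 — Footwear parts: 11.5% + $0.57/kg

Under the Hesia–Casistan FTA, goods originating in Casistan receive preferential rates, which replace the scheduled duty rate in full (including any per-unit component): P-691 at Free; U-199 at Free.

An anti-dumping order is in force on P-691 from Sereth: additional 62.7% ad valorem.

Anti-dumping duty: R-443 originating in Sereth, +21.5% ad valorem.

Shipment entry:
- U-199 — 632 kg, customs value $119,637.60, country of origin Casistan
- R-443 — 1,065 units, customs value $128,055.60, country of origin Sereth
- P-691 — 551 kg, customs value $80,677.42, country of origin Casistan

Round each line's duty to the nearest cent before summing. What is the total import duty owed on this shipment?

Line 1 (U-199, Casistan, 632 kg, $119,637.60):
Base rate for U-199 is 2% + $2.34/kg.
Origin Casistan qualifies under the Hesia–Casistan agreement and U-199 is covered: preferential rate Free applies instead.
Duty = $119,637.60 × 0% = $0.00.
Line 2 (R-443, Sereth, 1,065 units, $128,055.60):
Base rate for R-443 is $0.33/unit.
Additional duty on R-443 from Sereth: +21.5% ad valorem. Applied ad valorem rate = 21.5%.
Duty = $128,055.60 × 21.5% + 1,065 × $0.33 = $27,883.40.
Line 3 (P-691, Casistan, 551 kg, $80,677.42):
Base rate for P-691 is 1.5%.
Origin Casistan qualifies under the Hesia–Casistan agreement and P-691 is covered: preferential rate Free applies instead.
The additional-duty order on P-691 targets Sereth, not Casistan; it does not apply.
Duty = $80,677.42 × 0% = $0.00.
Total = $0.00 + $27,883.40 + $0.00 = $27,883.40.

$27,883.40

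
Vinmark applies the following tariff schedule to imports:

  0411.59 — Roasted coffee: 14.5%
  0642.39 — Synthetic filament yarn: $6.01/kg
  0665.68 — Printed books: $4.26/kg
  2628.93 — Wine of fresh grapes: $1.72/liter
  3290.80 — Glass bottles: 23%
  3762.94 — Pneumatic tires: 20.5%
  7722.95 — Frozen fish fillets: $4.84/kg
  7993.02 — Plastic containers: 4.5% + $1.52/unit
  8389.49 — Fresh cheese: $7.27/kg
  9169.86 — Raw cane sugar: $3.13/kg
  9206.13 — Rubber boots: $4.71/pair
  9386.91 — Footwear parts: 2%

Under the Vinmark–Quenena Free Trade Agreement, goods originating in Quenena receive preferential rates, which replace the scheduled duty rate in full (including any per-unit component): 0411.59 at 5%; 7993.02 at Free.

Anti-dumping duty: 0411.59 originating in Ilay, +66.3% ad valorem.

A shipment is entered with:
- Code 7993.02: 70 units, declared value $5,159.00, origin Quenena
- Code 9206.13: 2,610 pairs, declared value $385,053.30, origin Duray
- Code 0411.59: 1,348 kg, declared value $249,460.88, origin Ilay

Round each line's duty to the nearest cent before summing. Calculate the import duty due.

$213,857.49

Line 1 (7993.02, Quenena, 70 units, $5,159.00):
Base rate for 7993.02 is 4.5% + $1.52/unit.
Origin Quenena qualifies under the Vinmark–Quenena agreement and 7993.02 is covered: preferential rate Free applies instead.
Duty = $5,159.00 × 0% = $0.00.
Line 2 (9206.13, Duray, 2,610 pairs, $385,053.30):
Base rate for 9206.13 is $4.71/pair.
Duty = 2,610 × $4.71 = $12,293.10.
Line 3 (0411.59, Ilay, 1,348 kg, $249,460.88):
Base rate for 0411.59 is 14.5%.
0411.59 has an FTA preferential rate, but origin Ilay is not Quenena; base rate stands.
Additional duty on 0411.59 from Ilay: +66.3%. Applied ad valorem rate: 14.5% + 66.3% = 80.8%.
Duty = $249,460.88 × 80.8% = $201,564.39.
Total = $0.00 + $12,293.10 + $201,564.39 = $213,857.49.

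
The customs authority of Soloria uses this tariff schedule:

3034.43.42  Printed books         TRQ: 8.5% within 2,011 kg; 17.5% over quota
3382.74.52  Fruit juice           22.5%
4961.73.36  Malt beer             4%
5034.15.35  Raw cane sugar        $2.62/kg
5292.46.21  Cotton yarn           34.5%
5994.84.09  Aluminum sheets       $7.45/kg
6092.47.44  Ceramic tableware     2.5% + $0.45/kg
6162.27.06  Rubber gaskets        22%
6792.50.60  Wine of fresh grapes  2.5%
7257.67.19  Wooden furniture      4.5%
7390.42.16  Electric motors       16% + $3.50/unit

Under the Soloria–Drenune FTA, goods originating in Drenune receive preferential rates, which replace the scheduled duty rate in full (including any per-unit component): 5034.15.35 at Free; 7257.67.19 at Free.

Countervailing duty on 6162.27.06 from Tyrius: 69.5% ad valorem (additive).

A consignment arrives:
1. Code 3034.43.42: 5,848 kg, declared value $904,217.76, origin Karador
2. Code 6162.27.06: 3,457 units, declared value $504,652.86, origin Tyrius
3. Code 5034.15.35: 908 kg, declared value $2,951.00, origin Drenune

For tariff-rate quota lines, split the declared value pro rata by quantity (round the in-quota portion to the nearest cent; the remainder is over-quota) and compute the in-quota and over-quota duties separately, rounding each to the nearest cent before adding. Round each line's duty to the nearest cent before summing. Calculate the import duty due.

$592,010.80

Line 1 (3034.43.42, Karador, 5,848 kg, $904,217.76):
Code 3034.43.42 is under a tariff-rate quota (threshold 2,011 kg). In-quota: 2,011 kg at 8.5%; over-quota: 3,837 kg at 17.5%.
Pro-rata value split: in-quota = $904,217.76 × 2,011/5,848 = $310,940.82; over-quota = $904,217.76 − $310,940.82 = $593,276.94.
In-quota duty = $310,940.82 × 8.5% = $26,429.97. Over-quota duty = $593,276.94 × 17.5% = $103,823.46.
Line duty = $26,429.97 + $103,823.46 = $130,253.43.
Line 2 (6162.27.06, Tyrius, 3,457 units, $504,652.86):
Base rate for 6162.27.06 is 22%.
Additional duty on 6162.27.06 from Tyrius: +69.5%. Applied ad valorem rate: 22% + 69.5% = 91.5%.
Duty = $504,652.86 × 91.5% = $461,757.37.
Line 3 (5034.15.35, Drenune, 908 kg, $2,951.00):
Base rate for 5034.15.35 is $2.62/kg.
Origin Drenune qualifies under the Soloria–Drenune agreement and 5034.15.35 is covered: preferential rate Free applies instead.
Duty = $2,951.00 × 0% = $0.00.
Total = $130,253.43 + $461,757.37 + $0.00 = $592,010.80.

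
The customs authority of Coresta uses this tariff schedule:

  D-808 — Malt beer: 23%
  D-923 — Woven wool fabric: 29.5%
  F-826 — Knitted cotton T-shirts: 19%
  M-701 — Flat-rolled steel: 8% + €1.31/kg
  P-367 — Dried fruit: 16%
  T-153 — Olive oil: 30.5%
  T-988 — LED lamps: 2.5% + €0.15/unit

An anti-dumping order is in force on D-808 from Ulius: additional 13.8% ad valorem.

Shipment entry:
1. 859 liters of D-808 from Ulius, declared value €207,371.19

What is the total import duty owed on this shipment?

€76,312.60

Line 1 (D-808, Ulius, 859 liters, €207,371.19):
Base rate for D-808 is 23%.
Additional duty on D-808 from Ulius: +13.8%. Applied ad valorem rate: 23% + 13.8% = 36.8%.
Duty = €207,371.19 × 36.8% = €76,312.60.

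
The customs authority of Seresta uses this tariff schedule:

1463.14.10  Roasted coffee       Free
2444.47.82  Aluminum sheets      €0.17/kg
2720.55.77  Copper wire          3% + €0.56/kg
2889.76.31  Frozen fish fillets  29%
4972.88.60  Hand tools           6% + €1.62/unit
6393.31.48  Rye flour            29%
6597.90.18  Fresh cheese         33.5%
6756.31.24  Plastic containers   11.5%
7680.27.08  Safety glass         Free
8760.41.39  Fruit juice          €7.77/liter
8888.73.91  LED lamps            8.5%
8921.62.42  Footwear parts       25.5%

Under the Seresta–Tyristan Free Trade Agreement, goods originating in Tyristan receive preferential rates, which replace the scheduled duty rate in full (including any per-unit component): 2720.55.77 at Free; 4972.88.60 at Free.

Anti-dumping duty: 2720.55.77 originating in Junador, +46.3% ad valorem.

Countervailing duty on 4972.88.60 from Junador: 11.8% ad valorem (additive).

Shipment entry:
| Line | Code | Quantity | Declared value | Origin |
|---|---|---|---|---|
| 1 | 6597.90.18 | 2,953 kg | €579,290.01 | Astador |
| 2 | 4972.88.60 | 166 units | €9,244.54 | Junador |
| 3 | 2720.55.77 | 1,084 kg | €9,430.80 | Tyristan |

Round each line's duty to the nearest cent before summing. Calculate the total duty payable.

€195,976.60

Line 1 (6597.90.18, Astador, 2,953 kg, €579,290.01):
Base rate for 6597.90.18 is 33.5%.
Duty = €579,290.01 × 33.5% = €194,062.15.
Line 2 (4972.88.60, Junador, 166 units, €9,244.54):
Base rate for 4972.88.60 is 6% + €1.62/unit.
4972.88.60 has an FTA preferential rate, but origin Junador is not Tyristan; base rate stands.
Additional duty on 4972.88.60 from Junador: +11.8%. Applied ad valorem rate: 6% + 11.8% = 17.8%.
Duty = €9,244.54 × 17.8% + 166 × €1.62 = €1,914.45.
Line 3 (2720.55.77, Tyristan, 1,084 kg, €9,430.80):
Base rate for 2720.55.77 is 3% + €0.56/kg.
Origin Tyristan qualifies under the Seresta–Tyristan agreement and 2720.55.77 is covered: preferential rate Free applies instead.
The additional-duty order on 2720.55.77 targets Junador, not Tyristan; it does not apply.
Duty = €9,430.80 × 0% = €0.00.
Total = €194,062.15 + €1,914.45 + €0.00 = €195,976.60.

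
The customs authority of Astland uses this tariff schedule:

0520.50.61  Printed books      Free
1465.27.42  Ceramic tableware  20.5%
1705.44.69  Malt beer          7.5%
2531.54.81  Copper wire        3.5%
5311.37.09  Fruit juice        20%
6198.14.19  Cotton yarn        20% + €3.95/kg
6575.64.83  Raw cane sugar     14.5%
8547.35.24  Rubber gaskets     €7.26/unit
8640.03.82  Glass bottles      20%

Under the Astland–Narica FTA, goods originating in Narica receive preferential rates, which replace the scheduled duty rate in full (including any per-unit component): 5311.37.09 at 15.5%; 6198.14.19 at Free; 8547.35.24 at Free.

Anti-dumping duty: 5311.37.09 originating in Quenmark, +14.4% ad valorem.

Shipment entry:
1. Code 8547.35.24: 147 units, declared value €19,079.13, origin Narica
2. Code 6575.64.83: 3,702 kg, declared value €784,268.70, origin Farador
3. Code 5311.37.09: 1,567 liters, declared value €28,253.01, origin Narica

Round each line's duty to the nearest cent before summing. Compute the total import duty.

€118,098.18

Line 1 (8547.35.24, Narica, 147 units, €19,079.13):
Base rate for 8547.35.24 is €7.26/unit.
Origin Narica qualifies under the Astland–Narica agreement and 8547.35.24 is covered: preferential rate Free applies instead.
Duty = €19,079.13 × 0% = €0.00.
Line 2 (6575.64.83, Farador, 3,702 kg, €784,268.70):
Base rate for 6575.64.83 is 14.5%.
Duty = €784,268.70 × 14.5% = €113,718.96.
Line 3 (5311.37.09, Narica, 1,567 liters, €28,253.01):
Base rate for 5311.37.09 is 20%.
Origin Narica qualifies under the Astland–Narica agreement and 5311.37.09 is covered: preferential rate 15.5% applies instead.
The additional-duty order on 5311.37.09 targets Quenmark, not Narica; it does not apply.
Duty = €28,253.01 × 15.5% = €4,379.22.
Total = €0.00 + €113,718.96 + €4,379.22 = €118,098.18.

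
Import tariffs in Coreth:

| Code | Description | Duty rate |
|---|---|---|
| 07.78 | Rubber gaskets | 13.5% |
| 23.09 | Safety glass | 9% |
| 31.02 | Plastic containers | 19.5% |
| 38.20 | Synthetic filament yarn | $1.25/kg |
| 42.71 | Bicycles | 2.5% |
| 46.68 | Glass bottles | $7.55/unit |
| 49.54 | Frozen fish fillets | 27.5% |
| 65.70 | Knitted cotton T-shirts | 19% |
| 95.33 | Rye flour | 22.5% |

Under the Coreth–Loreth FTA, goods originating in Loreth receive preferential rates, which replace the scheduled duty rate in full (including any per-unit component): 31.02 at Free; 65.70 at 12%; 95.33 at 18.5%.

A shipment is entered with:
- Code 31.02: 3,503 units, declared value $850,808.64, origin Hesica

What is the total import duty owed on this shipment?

$165,907.68

Line 1 (31.02, Hesica, 3,503 units, $850,808.64):
Base rate for 31.02 is 19.5%.
31.02 has an FTA preferential rate, but origin Hesica is not Loreth; base rate stands.
Duty = $850,808.64 × 19.5% = $165,907.68.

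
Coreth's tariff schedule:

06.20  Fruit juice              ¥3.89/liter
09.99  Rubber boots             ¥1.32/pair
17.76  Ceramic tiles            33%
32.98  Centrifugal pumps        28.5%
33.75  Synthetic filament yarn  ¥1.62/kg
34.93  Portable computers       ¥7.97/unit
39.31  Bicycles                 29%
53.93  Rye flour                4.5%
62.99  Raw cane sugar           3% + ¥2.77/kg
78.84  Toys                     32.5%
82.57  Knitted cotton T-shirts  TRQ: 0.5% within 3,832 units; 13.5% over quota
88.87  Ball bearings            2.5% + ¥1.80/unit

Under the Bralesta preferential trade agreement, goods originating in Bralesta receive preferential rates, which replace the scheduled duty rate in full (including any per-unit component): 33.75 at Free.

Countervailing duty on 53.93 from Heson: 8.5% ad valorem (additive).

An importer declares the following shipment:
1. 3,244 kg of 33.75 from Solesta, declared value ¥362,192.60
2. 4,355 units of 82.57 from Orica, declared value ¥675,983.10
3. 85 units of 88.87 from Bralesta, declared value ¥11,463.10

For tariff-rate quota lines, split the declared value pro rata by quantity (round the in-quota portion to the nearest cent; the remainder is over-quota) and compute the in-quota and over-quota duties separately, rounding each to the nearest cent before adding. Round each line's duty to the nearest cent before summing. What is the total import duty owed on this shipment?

¥19,628.19

Line 1 (33.75, Solesta, 3,244 kg, ¥362,192.60):
Base rate for 33.75 is ¥1.62/kg.
33.75 has an FTA preferential rate, but origin Solesta is not Bralesta; base rate stands.
Duty = 3,244 × ¥1.62 = ¥5,255.28.
Line 2 (82.57, Orica, 4,355 units, ¥675,983.10):
Code 82.57 is under a tariff-rate quota (threshold 3,832 units). In-quota: 3,832 units at 0.5%; over-quota: 523 units at 13.5%.
Pro-rata value split: in-quota = ¥675,983.10 × 3,832/4,355 = ¥594,803.04; over-quota = ¥675,983.10 − ¥594,803.04 = ¥81,180.06.
In-quota duty = ¥594,803.04 × 0.5% = ¥2,974.02. Over-quota duty = ¥81,180.06 × 13.5% = ¥10,959.31.
Line duty = ¥2,974.02 + ¥10,959.31 = ¥13,933.33.
Line 3 (88.87, Bralesta, 85 units, ¥11,463.10):
Base rate for 88.87 is 2.5% + ¥1.80/unit.
Origin Bralesta is the FTA partner but 88.87 is not on the preference list; base rate stands.
Duty = ¥11,463.10 × 2.5% + 85 × ¥1.80 = ¥439.58.
Total = ¥5,255.28 + ¥13,933.33 + ¥439.58 = ¥19,628.19.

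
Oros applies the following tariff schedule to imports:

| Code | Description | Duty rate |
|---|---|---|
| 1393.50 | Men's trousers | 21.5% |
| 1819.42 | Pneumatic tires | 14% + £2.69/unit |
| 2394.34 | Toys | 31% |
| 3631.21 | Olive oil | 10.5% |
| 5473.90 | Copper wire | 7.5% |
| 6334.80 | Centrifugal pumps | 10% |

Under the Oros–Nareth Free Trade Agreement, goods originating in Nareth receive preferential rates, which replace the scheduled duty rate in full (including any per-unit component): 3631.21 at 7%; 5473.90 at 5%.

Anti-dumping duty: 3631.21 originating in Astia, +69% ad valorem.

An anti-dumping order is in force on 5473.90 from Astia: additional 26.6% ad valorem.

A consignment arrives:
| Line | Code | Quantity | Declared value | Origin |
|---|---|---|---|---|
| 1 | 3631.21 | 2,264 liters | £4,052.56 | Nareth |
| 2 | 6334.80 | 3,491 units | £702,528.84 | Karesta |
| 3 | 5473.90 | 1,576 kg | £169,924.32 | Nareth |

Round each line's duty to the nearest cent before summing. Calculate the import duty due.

Line 1 (3631.21, Nareth, 2,264 liters, £4,052.56):
Base rate for 3631.21 is 10.5%.
Origin Nareth qualifies under the Oros–Nareth agreement and 3631.21 is covered: preferential rate 7% applies instead.
The additional-duty order on 3631.21 targets Astia, not Nareth; it does not apply.
Duty = £4,052.56 × 7% = £283.68.
Line 2 (6334.80, Karesta, 3,491 units, £702,528.84):
Base rate for 6334.80 is 10%.
Duty = £702,528.84 × 10% = £70,252.88.
Line 3 (5473.90, Nareth, 1,576 kg, £169,924.32):
Base rate for 5473.90 is 7.5%.
Origin Nareth qualifies under the Oros–Nareth agreement and 5473.90 is covered: preferential rate 5% applies instead.
The additional-duty order on 5473.90 targets Astia, not Nareth; it does not apply.
Duty = £169,924.32 × 5% = £8,496.22.
Total = £283.68 + £70,252.88 + £8,496.22 = £79,032.78.

£79,032.78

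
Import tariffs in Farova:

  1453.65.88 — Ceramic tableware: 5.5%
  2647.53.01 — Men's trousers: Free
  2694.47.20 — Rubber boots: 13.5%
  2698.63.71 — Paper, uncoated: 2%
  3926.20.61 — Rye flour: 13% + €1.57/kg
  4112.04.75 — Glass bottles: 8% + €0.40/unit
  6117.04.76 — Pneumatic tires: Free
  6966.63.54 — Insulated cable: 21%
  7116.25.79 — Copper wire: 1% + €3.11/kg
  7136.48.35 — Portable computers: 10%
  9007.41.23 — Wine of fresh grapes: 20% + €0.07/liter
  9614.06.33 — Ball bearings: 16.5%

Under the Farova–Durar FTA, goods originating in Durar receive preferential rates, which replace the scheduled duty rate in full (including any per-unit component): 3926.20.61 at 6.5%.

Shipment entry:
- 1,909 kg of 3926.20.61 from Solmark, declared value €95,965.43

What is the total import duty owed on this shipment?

€15,472.64

Line 1 (3926.20.61, Solmark, 1,909 kg, €95,965.43):
Base rate for 3926.20.61 is 13% + €1.57/kg.
3926.20.61 has an FTA preferential rate, but origin Solmark is not Durar; base rate stands.
Duty = €95,965.43 × 13% + 1,909 × €1.57 = €15,472.64.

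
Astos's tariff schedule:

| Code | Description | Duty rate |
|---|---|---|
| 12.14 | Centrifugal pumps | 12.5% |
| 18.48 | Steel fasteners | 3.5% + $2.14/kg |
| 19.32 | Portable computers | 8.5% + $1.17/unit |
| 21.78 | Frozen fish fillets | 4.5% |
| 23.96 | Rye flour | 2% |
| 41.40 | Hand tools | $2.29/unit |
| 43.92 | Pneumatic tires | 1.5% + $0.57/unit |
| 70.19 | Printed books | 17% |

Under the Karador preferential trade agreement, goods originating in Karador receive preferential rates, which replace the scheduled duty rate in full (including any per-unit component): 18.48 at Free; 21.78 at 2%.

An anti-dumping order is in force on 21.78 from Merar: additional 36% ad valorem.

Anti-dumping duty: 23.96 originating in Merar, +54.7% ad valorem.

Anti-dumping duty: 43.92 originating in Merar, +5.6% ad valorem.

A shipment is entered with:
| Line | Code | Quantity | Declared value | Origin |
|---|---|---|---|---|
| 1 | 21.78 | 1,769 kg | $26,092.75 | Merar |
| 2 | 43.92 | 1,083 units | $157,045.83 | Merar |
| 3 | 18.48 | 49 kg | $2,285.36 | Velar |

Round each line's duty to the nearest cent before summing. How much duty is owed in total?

Line 1 (21.78, Merar, 1,769 kg, $26,092.75):
Base rate for 21.78 is 4.5%.
21.78 has an FTA preferential rate, but origin Merar is not Karador; base rate stands.
Additional duty on 21.78 from Merar: +36%. Applied ad valorem rate: 4.5% + 36% = 40.5%.
Duty = $26,092.75 × 40.5% = $10,567.56.
Line 2 (43.92, Merar, 1,083 units, $157,045.83):
Base rate for 43.92 is 1.5% + $0.57/unit.
Additional duty on 43.92 from Merar: +5.6%. Applied ad valorem rate: 1.5% + 5.6% = 7.1%.
Duty = $157,045.83 × 7.1% + 1,083 × $0.57 = $11,767.56.
Line 3 (18.48, Velar, 49 kg, $2,285.36):
Base rate for 18.48 is 3.5% + $2.14/kg.
18.48 has an FTA preferential rate, but origin Velar is not Karador; base rate stands.
Duty = $2,285.36 × 3.5% + 49 × $2.14 = $184.85.
Total = $10,567.56 + $11,767.56 + $184.85 = $22,519.97.

$22,519.97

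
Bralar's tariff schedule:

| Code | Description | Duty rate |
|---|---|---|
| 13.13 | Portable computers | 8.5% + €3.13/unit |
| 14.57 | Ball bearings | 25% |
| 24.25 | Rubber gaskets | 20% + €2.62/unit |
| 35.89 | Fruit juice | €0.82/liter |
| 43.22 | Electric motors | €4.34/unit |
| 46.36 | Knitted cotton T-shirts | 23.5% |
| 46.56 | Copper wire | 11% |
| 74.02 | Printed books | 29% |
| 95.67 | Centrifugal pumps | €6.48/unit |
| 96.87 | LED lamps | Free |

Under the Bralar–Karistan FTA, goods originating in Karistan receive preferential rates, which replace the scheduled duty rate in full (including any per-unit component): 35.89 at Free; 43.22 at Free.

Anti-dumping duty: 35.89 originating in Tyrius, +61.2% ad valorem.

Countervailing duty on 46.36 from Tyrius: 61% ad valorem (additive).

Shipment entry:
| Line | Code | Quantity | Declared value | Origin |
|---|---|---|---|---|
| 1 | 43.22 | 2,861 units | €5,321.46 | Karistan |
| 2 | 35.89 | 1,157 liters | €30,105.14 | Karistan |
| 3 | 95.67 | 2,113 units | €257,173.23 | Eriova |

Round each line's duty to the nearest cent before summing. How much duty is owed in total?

€13,692.24

Line 1 (43.22, Karistan, 2,861 units, €5,321.46):
Base rate for 43.22 is €4.34/unit.
Origin Karistan qualifies under the Bralar–Karistan agreement and 43.22 is covered: preferential rate Free applies instead.
Duty = €5,321.46 × 0% = €0.00.
Line 2 (35.89, Karistan, 1,157 liters, €30,105.14):
Base rate for 35.89 is €0.82/liter.
Origin Karistan qualifies under the Bralar–Karistan agreement and 35.89 is covered: preferential rate Free applies instead.
The additional-duty order on 35.89 targets Tyrius, not Karistan; it does not apply.
Duty = €30,105.14 × 0% = €0.00.
Line 3 (95.67, Eriova, 2,113 units, €257,173.23):
Base rate for 95.67 is €6.48/unit.
Duty = 2,113 × €6.48 = €13,692.24.
Total = €0.00 + €0.00 + €13,692.24 = €13,692.24.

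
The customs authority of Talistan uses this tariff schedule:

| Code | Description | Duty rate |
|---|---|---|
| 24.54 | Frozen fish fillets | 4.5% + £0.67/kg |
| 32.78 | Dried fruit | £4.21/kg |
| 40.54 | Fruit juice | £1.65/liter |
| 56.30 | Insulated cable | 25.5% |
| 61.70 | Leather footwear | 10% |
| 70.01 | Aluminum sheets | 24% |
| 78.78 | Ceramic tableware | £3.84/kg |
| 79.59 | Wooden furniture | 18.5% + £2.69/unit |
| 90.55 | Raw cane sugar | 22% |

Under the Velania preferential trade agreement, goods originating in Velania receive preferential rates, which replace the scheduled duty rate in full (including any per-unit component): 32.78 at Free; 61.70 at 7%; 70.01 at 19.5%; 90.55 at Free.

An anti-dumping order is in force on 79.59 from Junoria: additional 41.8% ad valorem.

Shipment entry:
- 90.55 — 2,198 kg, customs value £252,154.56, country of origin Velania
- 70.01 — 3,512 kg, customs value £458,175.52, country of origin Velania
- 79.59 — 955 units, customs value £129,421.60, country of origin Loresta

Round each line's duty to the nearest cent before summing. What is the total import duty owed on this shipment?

£115,856.18

Line 1 (90.55, Velania, 2,198 kg, £252,154.56):
Base rate for 90.55 is 22%.
Origin Velania qualifies under the Talistan–Velania agreement and 90.55 is covered: preferential rate Free applies instead.
Duty = £252,154.56 × 0% = £0.00.
Line 2 (70.01, Velania, 3,512 kg, £458,175.52):
Base rate for 70.01 is 24%.
Origin Velania qualifies under the Talistan–Velania agreement and 70.01 is covered: preferential rate 19.5% applies instead.
Duty = £458,175.52 × 19.5% = £89,344.23.
Line 3 (79.59, Loresta, 955 units, £129,421.60):
Base rate for 79.59 is 18.5% + £2.69/unit.
The additional-duty order on 79.59 targets Junoria, not Loresta; it does not apply.
Duty = £129,421.60 × 18.5% + 955 × £2.69 = £26,511.95.
Total = £0.00 + £89,344.23 + £26,511.95 = £115,856.18.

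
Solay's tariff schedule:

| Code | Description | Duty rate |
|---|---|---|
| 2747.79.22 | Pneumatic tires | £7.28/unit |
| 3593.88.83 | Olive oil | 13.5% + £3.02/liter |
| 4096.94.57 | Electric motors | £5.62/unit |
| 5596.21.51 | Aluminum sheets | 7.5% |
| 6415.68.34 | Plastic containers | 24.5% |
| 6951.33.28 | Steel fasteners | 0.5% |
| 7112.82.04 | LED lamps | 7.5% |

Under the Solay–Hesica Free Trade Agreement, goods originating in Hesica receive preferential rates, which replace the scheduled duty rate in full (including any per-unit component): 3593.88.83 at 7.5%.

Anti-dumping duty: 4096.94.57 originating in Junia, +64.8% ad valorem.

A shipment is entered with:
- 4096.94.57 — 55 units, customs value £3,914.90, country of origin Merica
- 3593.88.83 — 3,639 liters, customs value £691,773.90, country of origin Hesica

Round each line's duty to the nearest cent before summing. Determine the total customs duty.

£52,192.14

Line 1 (4096.94.57, Merica, 55 units, £3,914.90):
Base rate for 4096.94.57 is £5.62/unit.
The additional-duty order on 4096.94.57 targets Junia, not Merica; it does not apply.
Duty = 55 × £5.62 = £309.10.
Line 2 (3593.88.83, Hesica, 3,639 liters, £691,773.90):
Base rate for 3593.88.83 is 13.5% + £3.02/liter.
Origin Hesica qualifies under the Solay–Hesica agreement and 3593.88.83 is covered: preferential rate 7.5% applies instead.
Duty = £691,773.90 × 7.5% = £51,883.04.
Total = £309.10 + £51,883.04 = £52,192.14.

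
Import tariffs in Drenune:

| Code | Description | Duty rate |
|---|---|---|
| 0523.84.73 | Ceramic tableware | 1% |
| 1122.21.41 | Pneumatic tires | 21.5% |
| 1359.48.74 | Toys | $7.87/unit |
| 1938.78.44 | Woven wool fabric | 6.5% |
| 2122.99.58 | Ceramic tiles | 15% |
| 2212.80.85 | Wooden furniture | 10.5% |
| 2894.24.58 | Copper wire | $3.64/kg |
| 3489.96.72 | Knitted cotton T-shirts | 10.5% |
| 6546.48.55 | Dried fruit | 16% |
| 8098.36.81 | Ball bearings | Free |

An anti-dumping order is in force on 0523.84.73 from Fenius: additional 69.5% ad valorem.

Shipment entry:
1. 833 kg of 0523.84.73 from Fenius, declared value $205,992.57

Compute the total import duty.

Line 1 (0523.84.73, Fenius, 833 kg, $205,992.57):
Base rate for 0523.84.73 is 1%.
Additional duty on 0523.84.73 from Fenius: +69.5%. Applied ad valorem rate: 1% + 69.5% = 70.5%.
Duty = $205,992.57 × 70.5% = $145,224.76.

$145,224.76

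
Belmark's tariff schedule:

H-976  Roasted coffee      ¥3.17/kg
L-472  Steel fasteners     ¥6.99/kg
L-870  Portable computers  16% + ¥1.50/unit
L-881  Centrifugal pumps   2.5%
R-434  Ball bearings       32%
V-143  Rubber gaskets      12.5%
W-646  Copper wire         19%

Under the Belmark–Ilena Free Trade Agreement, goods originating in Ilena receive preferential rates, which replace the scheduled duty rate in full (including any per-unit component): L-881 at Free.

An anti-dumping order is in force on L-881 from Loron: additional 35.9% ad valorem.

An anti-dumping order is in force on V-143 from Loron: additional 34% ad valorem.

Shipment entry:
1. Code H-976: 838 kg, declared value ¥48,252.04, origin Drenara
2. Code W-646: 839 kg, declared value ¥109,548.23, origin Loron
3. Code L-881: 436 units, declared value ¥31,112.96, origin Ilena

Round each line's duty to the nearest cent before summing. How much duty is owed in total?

¥23,470.62

Line 1 (H-976, Drenara, 838 kg, ¥48,252.04):
Base rate for H-976 is ¥3.17/kg.
Duty = 838 × ¥3.17 = ¥2,656.46.
Line 2 (W-646, Loron, 839 kg, ¥109,548.23):
Base rate for W-646 is 19%.
Duty = ¥109,548.23 × 19% = ¥20,814.16.
Line 3 (L-881, Ilena, 436 units, ¥31,112.96):
Base rate for L-881 is 2.5%.
Origin Ilena qualifies under the Belmark–Ilena agreement and L-881 is covered: preferential rate Free applies instead.
The additional-duty order on L-881 targets Loron, not Ilena; it does not apply.
Duty = ¥31,112.96 × 0% = ¥0.00.
Total = ¥2,656.46 + ¥20,814.16 + ¥0.00 = ¥23,470.62.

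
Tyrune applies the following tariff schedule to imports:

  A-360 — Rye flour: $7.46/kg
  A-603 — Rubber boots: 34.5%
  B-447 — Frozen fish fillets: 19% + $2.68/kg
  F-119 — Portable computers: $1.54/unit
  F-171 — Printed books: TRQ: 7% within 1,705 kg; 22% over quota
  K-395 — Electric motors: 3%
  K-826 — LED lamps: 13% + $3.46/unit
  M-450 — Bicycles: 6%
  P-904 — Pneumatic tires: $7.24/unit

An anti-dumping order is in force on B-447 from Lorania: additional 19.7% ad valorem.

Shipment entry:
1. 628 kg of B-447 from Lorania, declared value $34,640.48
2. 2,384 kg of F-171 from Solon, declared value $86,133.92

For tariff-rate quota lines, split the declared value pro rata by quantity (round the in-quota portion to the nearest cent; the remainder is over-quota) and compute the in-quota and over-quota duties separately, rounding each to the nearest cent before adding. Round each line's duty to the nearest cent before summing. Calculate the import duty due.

Line 1 (B-447, Lorania, 628 kg, $34,640.48):
Base rate for B-447 is 19% + $2.68/kg.
Additional duty on B-447 from Lorania: +19.7%. Applied ad valorem rate: 19% + 19.7% = 38.7%.
Duty = $34,640.48 × 38.7% + 628 × $2.68 = $15,088.91.
Line 2 (F-171, Solon, 2,384 kg, $86,133.92):
Code F-171 is under a tariff-rate quota (threshold 1,705 kg). In-quota: 1,705 kg at 7%; over-quota: 679 kg at 22%.
Pro-rata value split: in-quota = $86,133.92 × 1,705/2,384 = $61,601.65; over-quota = $86,133.92 − $61,601.65 = $24,532.27.
In-quota duty = $61,601.65 × 7% = $4,312.12. Over-quota duty = $24,532.27 × 22% = $5,397.10.
Line duty = $4,312.12 + $5,397.10 = $9,709.22.
Total = $15,088.91 + $9,709.22 = $24,798.13.

$24,798.13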